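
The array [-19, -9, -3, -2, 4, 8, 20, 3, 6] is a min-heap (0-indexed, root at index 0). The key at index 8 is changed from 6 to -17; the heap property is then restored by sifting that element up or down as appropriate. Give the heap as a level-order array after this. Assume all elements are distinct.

set index 8 from 6 to -17 → [-19, -9, -3, -2, 4, 8, 20, 3, -17]
-17 < parent -2 at index 3, swap → [-19, -9, -3, -17, 4, 8, 20, 3, -2]
-17 < parent -9 at index 1, swap → [-19, -17, -3, -9, 4, 8, 20, 3, -2]

[-19, -17, -3, -9, 4, 8, 20, 3, -2]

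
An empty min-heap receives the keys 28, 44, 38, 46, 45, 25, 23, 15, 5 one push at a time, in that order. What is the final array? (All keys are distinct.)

[5, 15, 25, 23, 45, 38, 28, 46, 44]

Insert 28:
  append 28 at index 0 → [28] (no swap needed)
Insert 44:
  append 44 at index 1 → [28, 44] (no swap needed)
Insert 38:
  append 38 at index 2 → [28, 44, 38] (no swap needed)
Insert 46:
  append 46 at index 3 → [28, 44, 38, 46] (no swap needed)
Insert 45:
  append 45 at index 4 → [28, 44, 38, 46, 45] (no swap needed)
Insert 25:
  append 25 at index 5 → [28, 44, 38, 46, 45, 25]
  25 < parent 38 at index 2, swap → [28, 44, 25, 46, 45, 38]
  25 < parent 28 at index 0, swap → [25, 44, 28, 46, 45, 38]
Insert 23:
  append 23 at index 6 → [25, 44, 28, 46, 45, 38, 23]
  23 < parent 28 at index 2, swap → [25, 44, 23, 46, 45, 38, 28]
  23 < parent 25 at index 0, swap → [23, 44, 25, 46, 45, 38, 28]
Insert 15:
  append 15 at index 7 → [23, 44, 25, 46, 45, 38, 28, 15]
  15 < parent 46 at index 3, swap → [23, 44, 25, 15, 45, 38, 28, 46]
  15 < parent 44 at index 1, swap → [23, 15, 25, 44, 45, 38, 28, 46]
  15 < parent 23 at index 0, swap → [15, 23, 25, 44, 45, 38, 28, 46]
Insert 5:
  append 5 at index 8 → [15, 23, 25, 44, 45, 38, 28, 46, 5]
  5 < parent 44 at index 3, swap → [15, 23, 25, 5, 45, 38, 28, 46, 44]
  5 < parent 23 at index 1, swap → [15, 5, 25, 23, 45, 38, 28, 46, 44]
  5 < parent 15 at index 0, swap → [5, 15, 25, 23, 45, 38, 28, 46, 44]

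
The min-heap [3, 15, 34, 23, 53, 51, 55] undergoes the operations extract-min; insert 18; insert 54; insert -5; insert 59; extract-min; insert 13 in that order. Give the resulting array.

extract-min → returns 3:
  remove root 3; move last element 55 to root → [55, 15, 34, 23, 53, 51]
  55 vs smaller child 15 at index 1, swap → [15, 55, 34, 23, 53, 51]
  55 vs smaller child 23 at index 3, swap → [15, 23, 34, 55, 53, 51]
insert 18:
  append 18 at index 6 → [15, 23, 34, 55, 53, 51, 18]
  18 < parent 34 at index 2, swap → [15, 23, 18, 55, 53, 51, 34]
insert 54:
  append 54 at index 7 → [15, 23, 18, 55, 53, 51, 34, 54]
  54 < parent 55 at index 3, swap → [15, 23, 18, 54, 53, 51, 34, 55]
insert -5:
  append -5 at index 8 → [15, 23, 18, 54, 53, 51, 34, 55, -5]
  -5 < parent 54 at index 3, swap → [15, 23, 18, -5, 53, 51, 34, 55, 54]
  -5 < parent 23 at index 1, swap → [15, -5, 18, 23, 53, 51, 34, 55, 54]
  -5 < parent 15 at index 0, swap → [-5, 15, 18, 23, 53, 51, 34, 55, 54]
insert 59:
  append 59 at index 9 → [-5, 15, 18, 23, 53, 51, 34, 55, 54, 59] (no swap needed)
extract-min → returns -5:
  remove root -5; move last element 59 to root → [59, 15, 18, 23, 53, 51, 34, 55, 54]
  59 vs smaller child 15 at index 1, swap → [15, 59, 18, 23, 53, 51, 34, 55, 54]
  59 vs smaller child 23 at index 3, swap → [15, 23, 18, 59, 53, 51, 34, 55, 54]
  59 vs smaller child 54 at index 8, swap → [15, 23, 18, 54, 53, 51, 34, 55, 59]
insert 13:
  append 13 at index 9 → [15, 23, 18, 54, 53, 51, 34, 55, 59, 13]
  13 < parent 53 at index 4, swap → [15, 23, 18, 54, 13, 51, 34, 55, 59, 53]
  13 < parent 23 at index 1, swap → [15, 13, 18, 54, 23, 51, 34, 55, 59, 53]
  13 < parent 15 at index 0, swap → [13, 15, 18, 54, 23, 51, 34, 55, 59, 53]

[13, 15, 18, 54, 23, 51, 34, 55, 59, 53]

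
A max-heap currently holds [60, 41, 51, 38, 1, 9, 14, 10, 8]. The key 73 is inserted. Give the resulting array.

[73, 60, 51, 38, 41, 9, 14, 10, 8, 1]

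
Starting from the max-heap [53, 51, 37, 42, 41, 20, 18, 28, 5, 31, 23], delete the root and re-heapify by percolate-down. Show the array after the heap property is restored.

remove root 53; move last element 23 to root → [23, 51, 37, 42, 41, 20, 18, 28, 5, 31]
23 vs larger child 51 at index 1, swap → [51, 23, 37, 42, 41, 20, 18, 28, 5, 31]
23 vs larger child 42 at index 3, swap → [51, 42, 37, 23, 41, 20, 18, 28, 5, 31]
23 vs larger child 28 at index 7, swap → [51, 42, 37, 28, 41, 20, 18, 23, 5, 31]

[51, 42, 37, 28, 41, 20, 18, 23, 5, 31]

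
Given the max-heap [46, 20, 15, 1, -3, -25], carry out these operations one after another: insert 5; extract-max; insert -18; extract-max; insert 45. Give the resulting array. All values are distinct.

[45, 5, 15, 1, -3, -25, -18]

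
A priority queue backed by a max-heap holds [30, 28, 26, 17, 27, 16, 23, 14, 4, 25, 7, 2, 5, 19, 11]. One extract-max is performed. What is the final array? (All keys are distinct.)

remove root 30; move last element 11 to root → [11, 28, 26, 17, 27, 16, 23, 14, 4, 25, 7, 2, 5, 19]
11 vs larger child 28 at index 1, swap → [28, 11, 26, 17, 27, 16, 23, 14, 4, 25, 7, 2, 5, 19]
11 vs larger child 27 at index 4, swap → [28, 27, 26, 17, 11, 16, 23, 14, 4, 25, 7, 2, 5, 19]
11 vs larger child 25 at index 9, swap → [28, 27, 26, 17, 25, 16, 23, 14, 4, 11, 7, 2, 5, 19]

[28, 27, 26, 17, 25, 16, 23, 14, 4, 11, 7, 2, 5, 19]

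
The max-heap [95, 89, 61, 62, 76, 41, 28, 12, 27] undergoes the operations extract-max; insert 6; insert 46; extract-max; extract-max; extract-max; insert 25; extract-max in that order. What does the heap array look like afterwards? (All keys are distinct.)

extract-max → returns 95:
  remove root 95; move last element 27 to root → [27, 89, 61, 62, 76, 41, 28, 12]
  27 vs larger child 89 at index 1, swap → [89, 27, 61, 62, 76, 41, 28, 12]
  27 vs larger child 76 at index 4, swap → [89, 76, 61, 62, 27, 41, 28, 12]
insert 6:
  append 6 at index 8 → [89, 76, 61, 62, 27, 41, 28, 12, 6] (no swap needed)
insert 46:
  append 46 at index 9 → [89, 76, 61, 62, 27, 41, 28, 12, 6, 46]
  46 > parent 27 at index 4, swap → [89, 76, 61, 62, 46, 41, 28, 12, 6, 27]
extract-max → returns 89:
  remove root 89; move last element 27 to root → [27, 76, 61, 62, 46, 41, 28, 12, 6]
  27 vs larger child 76 at index 1, swap → [76, 27, 61, 62, 46, 41, 28, 12, 6]
  27 vs larger child 62 at index 3, swap → [76, 62, 61, 27, 46, 41, 28, 12, 6]
extract-max → returns 76:
  remove root 76; move last element 6 to root → [6, 62, 61, 27, 46, 41, 28, 12]
  6 vs larger child 62 at index 1, swap → [62, 6, 61, 27, 46, 41, 28, 12]
  6 vs larger child 46 at index 4, swap → [62, 46, 61, 27, 6, 41, 28, 12]
extract-max → returns 62:
  remove root 62; move last element 12 to root → [12, 46, 61, 27, 6, 41, 28]
  12 vs larger child 61 at index 2, swap → [61, 46, 12, 27, 6, 41, 28]
  12 vs larger child 41 at index 5, swap → [61, 46, 41, 27, 6, 12, 28]
insert 25:
  append 25 at index 7 → [61, 46, 41, 27, 6, 12, 28, 25] (no swap needed)
extract-max → returns 61:
  remove root 61; move last element 25 to root → [25, 46, 41, 27, 6, 12, 28]
  25 vs larger child 46 at index 1, swap → [46, 25, 41, 27, 6, 12, 28]
  25 vs larger child 27 at index 3, swap → [46, 27, 41, 25, 6, 12, 28]

[46, 27, 41, 25, 6, 12, 28]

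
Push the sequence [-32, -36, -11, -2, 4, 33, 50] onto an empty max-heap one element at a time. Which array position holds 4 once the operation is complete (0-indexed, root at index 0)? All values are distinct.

6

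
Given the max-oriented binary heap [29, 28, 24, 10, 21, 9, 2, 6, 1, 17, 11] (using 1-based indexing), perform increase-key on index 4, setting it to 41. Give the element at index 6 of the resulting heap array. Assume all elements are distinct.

9

set index 4 from 10 to 41 → [29, 28, 24, 41, 21, 9, 2, 6, 1, 17, 11]
41 > parent 28 at index 2, swap → [29, 41, 24, 28, 21, 9, 2, 6, 1, 17, 11]
41 > parent 29 at index 1, swap → [41, 29, 24, 28, 21, 9, 2, 6, 1, 17, 11]
resulting array: [41, 29, 24, 28, 21, 9, 2, 6, 1, 17, 11]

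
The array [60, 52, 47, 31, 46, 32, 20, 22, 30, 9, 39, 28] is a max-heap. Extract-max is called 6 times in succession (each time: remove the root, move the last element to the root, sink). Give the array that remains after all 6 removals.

extract-max #1 returns 60:
  remove root 60; move last element 28 to root → [28, 52, 47, 31, 46, 32, 20, 22, 30, 9, 39]
  28 vs larger child 52 at index 1, swap → [52, 28, 47, 31, 46, 32, 20, 22, 30, 9, 39]
  28 vs larger child 46 at index 4, swap → [52, 46, 47, 31, 28, 32, 20, 22, 30, 9, 39]
  28 vs larger child 39 at index 10, swap → [52, 46, 47, 31, 39, 32, 20, 22, 30, 9, 28]
extract-max #2 returns 52:
  remove root 52; move last element 28 to root → [28, 46, 47, 31, 39, 32, 20, 22, 30, 9]
  28 vs larger child 47 at index 2, swap → [47, 46, 28, 31, 39, 32, 20, 22, 30, 9]
  28 vs larger child 32 at index 5, swap → [47, 46, 32, 31, 39, 28, 20, 22, 30, 9]
extract-max #3 returns 47:
  remove root 47; move last element 9 to root → [9, 46, 32, 31, 39, 28, 20, 22, 30]
  9 vs larger child 46 at index 1, swap → [46, 9, 32, 31, 39, 28, 20, 22, 30]
  9 vs larger child 39 at index 4, swap → [46, 39, 32, 31, 9, 28, 20, 22, 30]
extract-max #4 returns 46:
  remove root 46; move last element 30 to root → [30, 39, 32, 31, 9, 28, 20, 22]
  30 vs larger child 39 at index 1, swap → [39, 30, 32, 31, 9, 28, 20, 22]
  30 vs larger child 31 at index 3, swap → [39, 31, 32, 30, 9, 28, 20, 22]
extract-max #5 returns 39:
  remove root 39; move last element 22 to root → [22, 31, 32, 30, 9, 28, 20]
  22 vs larger child 32 at index 2, swap → [32, 31, 22, 30, 9, 28, 20]
  22 vs larger child 28 at index 5, swap → [32, 31, 28, 30, 9, 22, 20]
extract-max #6 returns 32:
  remove root 32; move last element 20 to root → [20, 31, 28, 30, 9, 22]
  20 vs larger child 31 at index 1, swap → [31, 20, 28, 30, 9, 22]
  20 vs larger child 30 at index 3, swap → [31, 30, 28, 20, 9, 22]

[31, 30, 28, 20, 9, 22]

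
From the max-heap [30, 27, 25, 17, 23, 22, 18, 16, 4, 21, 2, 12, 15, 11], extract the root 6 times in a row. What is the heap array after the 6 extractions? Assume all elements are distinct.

[18, 17, 15, 16, 12, 4, 2, 11]

extract-max #1 returns 30:
  remove root 30; move last element 11 to root → [11, 27, 25, 17, 23, 22, 18, 16, 4, 21, 2, 12, 15]
  11 vs larger child 27 at index 1, swap → [27, 11, 25, 17, 23, 22, 18, 16, 4, 21, 2, 12, 15]
  11 vs larger child 23 at index 4, swap → [27, 23, 25, 17, 11, 22, 18, 16, 4, 21, 2, 12, 15]
  11 vs larger child 21 at index 9, swap → [27, 23, 25, 17, 21, 22, 18, 16, 4, 11, 2, 12, 15]
extract-max #2 returns 27:
  remove root 27; move last element 15 to root → [15, 23, 25, 17, 21, 22, 18, 16, 4, 11, 2, 12]
  15 vs larger child 25 at index 2, swap → [25, 23, 15, 17, 21, 22, 18, 16, 4, 11, 2, 12]
  15 vs larger child 22 at index 5, swap → [25, 23, 22, 17, 21, 15, 18, 16, 4, 11, 2, 12]
extract-max #3 returns 25:
  remove root 25; move last element 12 to root → [12, 23, 22, 17, 21, 15, 18, 16, 4, 11, 2]
  12 vs larger child 23 at index 1, swap → [23, 12, 22, 17, 21, 15, 18, 16, 4, 11, 2]
  12 vs larger child 21 at index 4, swap → [23, 21, 22, 17, 12, 15, 18, 16, 4, 11, 2]
extract-max #4 returns 23:
  remove root 23; move last element 2 to root → [2, 21, 22, 17, 12, 15, 18, 16, 4, 11]
  2 vs larger child 22 at index 2, swap → [22, 21, 2, 17, 12, 15, 18, 16, 4, 11]
  2 vs larger child 18 at index 6, swap → [22, 21, 18, 17, 12, 15, 2, 16, 4, 11]
extract-max #5 returns 22:
  remove root 22; move last element 11 to root → [11, 21, 18, 17, 12, 15, 2, 16, 4]
  11 vs larger child 21 at index 1, swap → [21, 11, 18, 17, 12, 15, 2, 16, 4]
  11 vs larger child 17 at index 3, swap → [21, 17, 18, 11, 12, 15, 2, 16, 4]
  11 vs larger child 16 at index 7, swap → [21, 17, 18, 16, 12, 15, 2, 11, 4]
extract-max #6 returns 21:
  remove root 21; move last element 4 to root → [4, 17, 18, 16, 12, 15, 2, 11]
  4 vs larger child 18 at index 2, swap → [18, 17, 4, 16, 12, 15, 2, 11]
  4 vs larger child 15 at index 5, swap → [18, 17, 15, 16, 12, 4, 2, 11]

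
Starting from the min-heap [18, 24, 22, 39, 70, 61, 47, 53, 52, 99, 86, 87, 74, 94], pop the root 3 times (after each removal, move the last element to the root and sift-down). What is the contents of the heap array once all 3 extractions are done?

[39, 52, 47, 53, 70, 61, 94, 87, 74, 99, 86]

extract-min #1 returns 18:
  remove root 18; move last element 94 to root → [94, 24, 22, 39, 70, 61, 47, 53, 52, 99, 86, 87, 74]
  94 vs smaller child 22 at index 2, swap → [22, 24, 94, 39, 70, 61, 47, 53, 52, 99, 86, 87, 74]
  94 vs smaller child 47 at index 6, swap → [22, 24, 47, 39, 70, 61, 94, 53, 52, 99, 86, 87, 74]
extract-min #2 returns 22:
  remove root 22; move last element 74 to root → [74, 24, 47, 39, 70, 61, 94, 53, 52, 99, 86, 87]
  74 vs smaller child 24 at index 1, swap → [24, 74, 47, 39, 70, 61, 94, 53, 52, 99, 86, 87]
  74 vs smaller child 39 at index 3, swap → [24, 39, 47, 74, 70, 61, 94, 53, 52, 99, 86, 87]
  74 vs smaller child 52 at index 8, swap → [24, 39, 47, 52, 70, 61, 94, 53, 74, 99, 86, 87]
extract-min #3 returns 24:
  remove root 24; move last element 87 to root → [87, 39, 47, 52, 70, 61, 94, 53, 74, 99, 86]
  87 vs smaller child 39 at index 1, swap → [39, 87, 47, 52, 70, 61, 94, 53, 74, 99, 86]
  87 vs smaller child 52 at index 3, swap → [39, 52, 47, 87, 70, 61, 94, 53, 74, 99, 86]
  87 vs smaller child 53 at index 7, swap → [39, 52, 47, 53, 70, 61, 94, 87, 74, 99, 86]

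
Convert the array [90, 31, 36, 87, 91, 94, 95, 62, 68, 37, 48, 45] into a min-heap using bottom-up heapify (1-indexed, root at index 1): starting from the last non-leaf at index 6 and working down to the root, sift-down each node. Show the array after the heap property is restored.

sift down from index 6:
  94 vs only child 45 at index 12, swap → [90, 31, 36, 87, 91, 45, 95, 62, 68, 37, 48, 94]
sift down from index 5:
  91 vs smaller child 37 at index 10, swap → [90, 31, 36, 87, 37, 45, 95, 62, 68, 91, 48, 94]
sift down from index 4:
  87 vs smaller child 62 at index 8, swap → [90, 31, 36, 62, 37, 45, 95, 87, 68, 91, 48, 94]
sift down from index 3: already satisfies heap property
sift down from index 2: already satisfies heap property
sift down from index 1:
  90 vs smaller child 31 at index 2, swap → [31, 90, 36, 62, 37, 45, 95, 87, 68, 91, 48, 94]
  90 vs smaller child 37 at index 5, swap → [31, 37, 36, 62, 90, 45, 95, 87, 68, 91, 48, 94]
  90 vs smaller child 48 at index 11, swap → [31, 37, 36, 62, 48, 45, 95, 87, 68, 91, 90, 94]

[31, 37, 36, 62, 48, 45, 95, 87, 68, 91, 90, 94]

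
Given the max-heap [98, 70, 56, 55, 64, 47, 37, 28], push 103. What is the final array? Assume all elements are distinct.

[103, 98, 56, 70, 64, 47, 37, 28, 55]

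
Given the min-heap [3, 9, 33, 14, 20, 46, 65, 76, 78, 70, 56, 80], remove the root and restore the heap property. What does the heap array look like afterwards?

[9, 14, 33, 76, 20, 46, 65, 80, 78, 70, 56]

remove root 3; move last element 80 to root → [80, 9, 33, 14, 20, 46, 65, 76, 78, 70, 56]
80 vs smaller child 9 at index 1, swap → [9, 80, 33, 14, 20, 46, 65, 76, 78, 70, 56]
80 vs smaller child 14 at index 3, swap → [9, 14, 33, 80, 20, 46, 65, 76, 78, 70, 56]
80 vs smaller child 76 at index 7, swap → [9, 14, 33, 76, 20, 46, 65, 80, 78, 70, 56]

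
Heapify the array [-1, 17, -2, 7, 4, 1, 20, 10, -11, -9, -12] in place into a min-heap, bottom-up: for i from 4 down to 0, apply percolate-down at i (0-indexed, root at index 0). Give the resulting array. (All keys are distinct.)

sift down from index 4:
  4 vs smaller child -12 at index 10, swap → [-1, 17, -2, 7, -12, 1, 20, 10, -11, -9, 4]
sift down from index 3:
  7 vs smaller child -11 at index 8, swap → [-1, 17, -2, -11, -12, 1, 20, 10, 7, -9, 4]
sift down from index 2: already satisfies heap property
sift down from index 1:
  17 vs smaller child -12 at index 4, swap → [-1, -12, -2, -11, 17, 1, 20, 10, 7, -9, 4]
  17 vs smaller child -9 at index 9, swap → [-1, -12, -2, -11, -9, 1, 20, 10, 7, 17, 4]
sift down from index 0:
  -1 vs smaller child -12 at index 1, swap → [-12, -1, -2, -11, -9, 1, 20, 10, 7, 17, 4]
  -1 vs smaller child -11 at index 3, swap → [-12, -11, -2, -1, -9, 1, 20, 10, 7, 17, 4]

[-12, -11, -2, -1, -9, 1, 20, 10, 7, 17, 4]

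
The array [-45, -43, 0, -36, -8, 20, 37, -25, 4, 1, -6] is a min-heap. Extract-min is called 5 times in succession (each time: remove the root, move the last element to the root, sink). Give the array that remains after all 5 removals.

extract-min #1 returns -45:
  remove root -45; move last element -6 to root → [-6, -43, 0, -36, -8, 20, 37, -25, 4, 1]
  -6 vs smaller child -43 at index 1, swap → [-43, -6, 0, -36, -8, 20, 37, -25, 4, 1]
  -6 vs smaller child -36 at index 3, swap → [-43, -36, 0, -6, -8, 20, 37, -25, 4, 1]
  -6 vs smaller child -25 at index 7, swap → [-43, -36, 0, -25, -8, 20, 37, -6, 4, 1]
extract-min #2 returns -43:
  remove root -43; move last element 1 to root → [1, -36, 0, -25, -8, 20, 37, -6, 4]
  1 vs smaller child -36 at index 1, swap → [-36, 1, 0, -25, -8, 20, 37, -6, 4]
  1 vs smaller child -25 at index 3, swap → [-36, -25, 0, 1, -8, 20, 37, -6, 4]
  1 vs smaller child -6 at index 7, swap → [-36, -25, 0, -6, -8, 20, 37, 1, 4]
extract-min #3 returns -36:
  remove root -36; move last element 4 to root → [4, -25, 0, -6, -8, 20, 37, 1]
  4 vs smaller child -25 at index 1, swap → [-25, 4, 0, -6, -8, 20, 37, 1]
  4 vs smaller child -8 at index 4, swap → [-25, -8, 0, -6, 4, 20, 37, 1]
extract-min #4 returns -25:
  remove root -25; move last element 1 to root → [1, -8, 0, -6, 4, 20, 37]
  1 vs smaller child -8 at index 1, swap → [-8, 1, 0, -6, 4, 20, 37]
  1 vs smaller child -6 at index 3, swap → [-8, -6, 0, 1, 4, 20, 37]
extract-min #5 returns -8:
  remove root -8; move last element 37 to root → [37, -6, 0, 1, 4, 20]
  37 vs smaller child -6 at index 1, swap → [-6, 37, 0, 1, 4, 20]
  37 vs smaller child 1 at index 3, swap → [-6, 1, 0, 37, 4, 20]

[-6, 1, 0, 37, 4, 20]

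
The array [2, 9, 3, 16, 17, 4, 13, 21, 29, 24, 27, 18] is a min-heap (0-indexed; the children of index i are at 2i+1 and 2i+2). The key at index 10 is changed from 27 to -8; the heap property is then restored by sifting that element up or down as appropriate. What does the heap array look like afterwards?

[-8, 2, 3, 16, 9, 4, 13, 21, 29, 24, 17, 18]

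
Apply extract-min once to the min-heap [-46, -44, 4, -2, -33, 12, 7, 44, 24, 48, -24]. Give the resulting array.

remove root -46; move last element -24 to root → [-24, -44, 4, -2, -33, 12, 7, 44, 24, 48]
-24 vs smaller child -44 at index 1, swap → [-44, -24, 4, -2, -33, 12, 7, 44, 24, 48]
-24 vs smaller child -33 at index 4, swap → [-44, -33, 4, -2, -24, 12, 7, 44, 24, 48]

[-44, -33, 4, -2, -24, 12, 7, 44, 24, 48]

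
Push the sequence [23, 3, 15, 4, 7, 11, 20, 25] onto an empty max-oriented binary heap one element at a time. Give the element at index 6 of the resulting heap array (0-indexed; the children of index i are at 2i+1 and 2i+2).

15

Insert 23:
  append 23 at index 0 → [23] (no swap needed)
Insert 3:
  append 3 at index 1 → [23, 3] (no swap needed)
Insert 15:
  append 15 at index 2 → [23, 3, 15] (no swap needed)
Insert 4:
  append 4 at index 3 → [23, 3, 15, 4]
  4 > parent 3 at index 1, swap → [23, 4, 15, 3]
Insert 7:
  append 7 at index 4 → [23, 4, 15, 3, 7]
  7 > parent 4 at index 1, swap → [23, 7, 15, 3, 4]
Insert 11:
  append 11 at index 5 → [23, 7, 15, 3, 4, 11] (no swap needed)
Insert 20:
  append 20 at index 6 → [23, 7, 15, 3, 4, 11, 20]
  20 > parent 15 at index 2, swap → [23, 7, 20, 3, 4, 11, 15]
Insert 25:
  append 25 at index 7 → [23, 7, 20, 3, 4, 11, 15, 25]
  25 > parent 3 at index 3, swap → [23, 7, 20, 25, 4, 11, 15, 3]
  25 > parent 7 at index 1, swap → [23, 25, 20, 7, 4, 11, 15, 3]
  25 > parent 23 at index 0, swap → [25, 23, 20, 7, 4, 11, 15, 3]
resulting array: [25, 23, 20, 7, 4, 11, 15, 3]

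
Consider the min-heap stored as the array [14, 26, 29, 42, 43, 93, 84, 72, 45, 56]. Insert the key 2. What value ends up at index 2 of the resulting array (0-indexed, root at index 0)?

append 2 at index 10 → [14, 26, 29, 42, 43, 93, 84, 72, 45, 56, 2]
2 < parent 43 at index 4, swap → [14, 26, 29, 42, 2, 93, 84, 72, 45, 56, 43]
2 < parent 26 at index 1, swap → [14, 2, 29, 42, 26, 93, 84, 72, 45, 56, 43]
2 < parent 14 at index 0, swap → [2, 14, 29, 42, 26, 93, 84, 72, 45, 56, 43]
resulting array: [2, 14, 29, 42, 26, 93, 84, 72, 45, 56, 43]

29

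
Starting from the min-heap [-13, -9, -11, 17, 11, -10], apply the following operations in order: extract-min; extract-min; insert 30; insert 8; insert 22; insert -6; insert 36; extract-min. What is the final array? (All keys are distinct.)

[-9, -6, 8, 17, 30, 11, 22, 36]

extract-min → returns -13:
  remove root -13; move last element -10 to root → [-10, -9, -11, 17, 11]
  -10 vs smaller child -11 at index 2, swap → [-11, -9, -10, 17, 11]
extract-min → returns -11:
  remove root -11; move last element 11 to root → [11, -9, -10, 17]
  11 vs smaller child -10 at index 2, swap → [-10, -9, 11, 17]
insert 30:
  append 30 at index 4 → [-10, -9, 11, 17, 30] (no swap needed)
insert 8:
  append 8 at index 5 → [-10, -9, 11, 17, 30, 8]
  8 < parent 11 at index 2, swap → [-10, -9, 8, 17, 30, 11]
insert 22:
  append 22 at index 6 → [-10, -9, 8, 17, 30, 11, 22] (no swap needed)
insert -6:
  append -6 at index 7 → [-10, -9, 8, 17, 30, 11, 22, -6]
  -6 < parent 17 at index 3, swap → [-10, -9, 8, -6, 30, 11, 22, 17]
insert 36:
  append 36 at index 8 → [-10, -9, 8, -6, 30, 11, 22, 17, 36] (no swap needed)
extract-min → returns -10:
  remove root -10; move last element 36 to root → [36, -9, 8, -6, 30, 11, 22, 17]
  36 vs smaller child -9 at index 1, swap → [-9, 36, 8, -6, 30, 11, 22, 17]
  36 vs smaller child -6 at index 3, swap → [-9, -6, 8, 36, 30, 11, 22, 17]
  36 vs only child 17 at index 7, swap → [-9, -6, 8, 17, 30, 11, 22, 36]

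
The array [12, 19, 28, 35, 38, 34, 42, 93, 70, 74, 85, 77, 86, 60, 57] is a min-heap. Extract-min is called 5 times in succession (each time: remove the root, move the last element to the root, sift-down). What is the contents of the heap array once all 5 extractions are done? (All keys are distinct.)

extract-min #1 returns 12:
  remove root 12; move last element 57 to root → [57, 19, 28, 35, 38, 34, 42, 93, 70, 74, 85, 77, 86, 60]
  57 vs smaller child 19 at index 1, swap → [19, 57, 28, 35, 38, 34, 42, 93, 70, 74, 85, 77, 86, 60]
  57 vs smaller child 35 at index 3, swap → [19, 35, 28, 57, 38, 34, 42, 93, 70, 74, 85, 77, 86, 60]
extract-min #2 returns 19:
  remove root 19; move last element 60 to root → [60, 35, 28, 57, 38, 34, 42, 93, 70, 74, 85, 77, 86]
  60 vs smaller child 28 at index 2, swap → [28, 35, 60, 57, 38, 34, 42, 93, 70, 74, 85, 77, 86]
  60 vs smaller child 34 at index 5, swap → [28, 35, 34, 57, 38, 60, 42, 93, 70, 74, 85, 77, 86]
extract-min #3 returns 28:
  remove root 28; move last element 86 to root → [86, 35, 34, 57, 38, 60, 42, 93, 70, 74, 85, 77]
  86 vs smaller child 34 at index 2, swap → [34, 35, 86, 57, 38, 60, 42, 93, 70, 74, 85, 77]
  86 vs smaller child 42 at index 6, swap → [34, 35, 42, 57, 38, 60, 86, 93, 70, 74, 85, 77]
extract-min #4 returns 34:
  remove root 34; move last element 77 to root → [77, 35, 42, 57, 38, 60, 86, 93, 70, 74, 85]
  77 vs smaller child 35 at index 1, swap → [35, 77, 42, 57, 38, 60, 86, 93, 70, 74, 85]
  77 vs smaller child 38 at index 4, swap → [35, 38, 42, 57, 77, 60, 86, 93, 70, 74, 85]
  77 vs smaller child 74 at index 9, swap → [35, 38, 42, 57, 74, 60, 86, 93, 70, 77, 85]
extract-min #5 returns 35:
  remove root 35; move last element 85 to root → [85, 38, 42, 57, 74, 60, 86, 93, 70, 77]
  85 vs smaller child 38 at index 1, swap → [38, 85, 42, 57, 74, 60, 86, 93, 70, 77]
  85 vs smaller child 57 at index 3, swap → [38, 57, 42, 85, 74, 60, 86, 93, 70, 77]
  85 vs smaller child 70 at index 8, swap → [38, 57, 42, 70, 74, 60, 86, 93, 85, 77]

[38, 57, 42, 70, 74, 60, 86, 93, 85, 77]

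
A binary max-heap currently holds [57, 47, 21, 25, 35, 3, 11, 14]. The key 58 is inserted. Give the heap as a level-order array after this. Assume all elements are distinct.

append 58 at index 8 → [57, 47, 21, 25, 35, 3, 11, 14, 58]
58 > parent 25 at index 3, swap → [57, 47, 21, 58, 35, 3, 11, 14, 25]
58 > parent 47 at index 1, swap → [57, 58, 21, 47, 35, 3, 11, 14, 25]
58 > parent 57 at index 0, swap → [58, 57, 21, 47, 35, 3, 11, 14, 25]

[58, 57, 21, 47, 35, 3, 11, 14, 25]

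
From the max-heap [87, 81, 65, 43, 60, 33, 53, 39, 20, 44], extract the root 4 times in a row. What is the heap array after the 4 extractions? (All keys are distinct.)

[53, 44, 33, 43, 39, 20]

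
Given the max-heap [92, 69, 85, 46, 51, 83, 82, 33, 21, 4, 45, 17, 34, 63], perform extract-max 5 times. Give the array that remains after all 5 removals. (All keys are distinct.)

[63, 51, 34, 46, 45, 17, 4, 33, 21]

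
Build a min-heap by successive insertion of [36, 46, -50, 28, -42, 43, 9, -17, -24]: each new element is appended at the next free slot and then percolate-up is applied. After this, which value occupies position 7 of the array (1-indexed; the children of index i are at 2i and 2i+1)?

Insert 36:
  append 36 at index 1 → [36] (no swap needed)
Insert 46:
  append 46 at index 2 → [36, 46] (no swap needed)
Insert -50:
  append -50 at index 3 → [36, 46, -50]
  -50 < parent 36 at index 1, swap → [-50, 46, 36]
Insert 28:
  append 28 at index 4 → [-50, 46, 36, 28]
  28 < parent 46 at index 2, swap → [-50, 28, 36, 46]
Insert -42:
  append -42 at index 5 → [-50, 28, 36, 46, -42]
  -42 < parent 28 at index 2, swap → [-50, -42, 36, 46, 28]
Insert 43:
  append 43 at index 6 → [-50, -42, 36, 46, 28, 43] (no swap needed)
Insert 9:
  append 9 at index 7 → [-50, -42, 36, 46, 28, 43, 9]
  9 < parent 36 at index 3, swap → [-50, -42, 9, 46, 28, 43, 36]
Insert -17:
  append -17 at index 8 → [-50, -42, 9, 46, 28, 43, 36, -17]
  -17 < parent 46 at index 4, swap → [-50, -42, 9, -17, 28, 43, 36, 46]
Insert -24:
  append -24 at index 9 → [-50, -42, 9, -17, 28, 43, 36, 46, -24]
  -24 < parent -17 at index 4, swap → [-50, -42, 9, -24, 28, 43, 36, 46, -17]
resulting array: [-50, -42, 9, -24, 28, 43, 36, 46, -17]

36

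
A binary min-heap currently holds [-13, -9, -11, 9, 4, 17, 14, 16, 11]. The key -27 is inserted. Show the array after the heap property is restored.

[-27, -13, -11, 9, -9, 17, 14, 16, 11, 4]

append -27 at index 9 → [-13, -9, -11, 9, 4, 17, 14, 16, 11, -27]
-27 < parent 4 at index 4, swap → [-13, -9, -11, 9, -27, 17, 14, 16, 11, 4]
-27 < parent -9 at index 1, swap → [-13, -27, -11, 9, -9, 17, 14, 16, 11, 4]
-27 < parent -13 at index 0, swap → [-27, -13, -11, 9, -9, 17, 14, 16, 11, 4]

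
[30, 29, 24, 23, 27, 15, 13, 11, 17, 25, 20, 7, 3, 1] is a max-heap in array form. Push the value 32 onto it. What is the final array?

[32, 29, 30, 23, 27, 15, 24, 11, 17, 25, 20, 7, 3, 1, 13]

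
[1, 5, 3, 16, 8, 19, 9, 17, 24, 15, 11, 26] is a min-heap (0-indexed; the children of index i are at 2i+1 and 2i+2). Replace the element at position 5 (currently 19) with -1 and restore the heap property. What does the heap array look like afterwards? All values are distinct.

[-1, 5, 1, 16, 8, 3, 9, 17, 24, 15, 11, 26]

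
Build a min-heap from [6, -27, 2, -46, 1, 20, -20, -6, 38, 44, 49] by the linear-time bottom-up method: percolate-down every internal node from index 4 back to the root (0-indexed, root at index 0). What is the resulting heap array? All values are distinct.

[-46, -27, -20, -6, 1, 20, 2, 6, 38, 44, 49]

sift down from index 4: already satisfies heap property
sift down from index 3: already satisfies heap property
sift down from index 2:
  2 vs smaller child -20 at index 6, swap → [6, -27, -20, -46, 1, 20, 2, -6, 38, 44, 49]
sift down from index 1:
  -27 vs smaller child -46 at index 3, swap → [6, -46, -20, -27, 1, 20, 2, -6, 38, 44, 49]
sift down from index 0:
  6 vs smaller child -46 at index 1, swap → [-46, 6, -20, -27, 1, 20, 2, -6, 38, 44, 49]
  6 vs smaller child -27 at index 3, swap → [-46, -27, -20, 6, 1, 20, 2, -6, 38, 44, 49]
  6 vs smaller child -6 at index 7, swap → [-46, -27, -20, -6, 1, 20, 2, 6, 38, 44, 49]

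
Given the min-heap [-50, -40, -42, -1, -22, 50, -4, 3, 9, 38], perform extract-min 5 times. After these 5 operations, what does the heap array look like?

[-1, 3, 38, 50, 9]

extract-min #1 returns -50:
  remove root -50; move last element 38 to root → [38, -40, -42, -1, -22, 50, -4, 3, 9]
  38 vs smaller child -42 at index 2, swap → [-42, -40, 38, -1, -22, 50, -4, 3, 9]
  38 vs smaller child -4 at index 6, swap → [-42, -40, -4, -1, -22, 50, 38, 3, 9]
extract-min #2 returns -42:
  remove root -42; move last element 9 to root → [9, -40, -4, -1, -22, 50, 38, 3]
  9 vs smaller child -40 at index 1, swap → [-40, 9, -4, -1, -22, 50, 38, 3]
  9 vs smaller child -22 at index 4, swap → [-40, -22, -4, -1, 9, 50, 38, 3]
extract-min #3 returns -40:
  remove root -40; move last element 3 to root → [3, -22, -4, -1, 9, 50, 38]
  3 vs smaller child -22 at index 1, swap → [-22, 3, -4, -1, 9, 50, 38]
  3 vs smaller child -1 at index 3, swap → [-22, -1, -4, 3, 9, 50, 38]
extract-min #4 returns -22:
  remove root -22; move last element 38 to root → [38, -1, -4, 3, 9, 50]
  38 vs smaller child -4 at index 2, swap → [-4, -1, 38, 3, 9, 50]
extract-min #5 returns -4:
  remove root -4; move last element 50 to root → [50, -1, 38, 3, 9]
  50 vs smaller child -1 at index 1, swap → [-1, 50, 38, 3, 9]
  50 vs smaller child 3 at index 3, swap → [-1, 3, 38, 50, 9]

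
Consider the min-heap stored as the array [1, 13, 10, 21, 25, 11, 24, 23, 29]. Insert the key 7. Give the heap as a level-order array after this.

[1, 7, 10, 21, 13, 11, 24, 23, 29, 25]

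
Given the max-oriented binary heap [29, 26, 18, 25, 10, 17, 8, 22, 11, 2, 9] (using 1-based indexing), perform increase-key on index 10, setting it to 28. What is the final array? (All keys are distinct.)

[29, 28, 18, 25, 26, 17, 8, 22, 11, 10, 9]

set index 10 from 2 to 28 → [29, 26, 18, 25, 10, 17, 8, 22, 11, 28, 9]
28 > parent 10 at index 5, swap → [29, 26, 18, 25, 28, 17, 8, 22, 11, 10, 9]
28 > parent 26 at index 2, swap → [29, 28, 18, 25, 26, 17, 8, 22, 11, 10, 9]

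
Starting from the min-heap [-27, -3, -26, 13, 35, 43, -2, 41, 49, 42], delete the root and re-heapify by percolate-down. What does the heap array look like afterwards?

remove root -27; move last element 42 to root → [42, -3, -26, 13, 35, 43, -2, 41, 49]
42 vs smaller child -26 at index 2, swap → [-26, -3, 42, 13, 35, 43, -2, 41, 49]
42 vs smaller child -2 at index 6, swap → [-26, -3, -2, 13, 35, 43, 42, 41, 49]

[-26, -3, -2, 13, 35, 43, 42, 41, 49]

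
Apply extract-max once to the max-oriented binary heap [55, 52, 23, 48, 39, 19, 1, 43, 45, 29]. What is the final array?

[52, 48, 23, 45, 39, 19, 1, 43, 29]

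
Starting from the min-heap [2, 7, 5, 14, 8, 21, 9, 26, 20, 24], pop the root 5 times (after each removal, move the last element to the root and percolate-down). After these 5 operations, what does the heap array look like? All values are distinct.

extract-min #1 returns 2:
  remove root 2; move last element 24 to root → [24, 7, 5, 14, 8, 21, 9, 26, 20]
  24 vs smaller child 5 at index 2, swap → [5, 7, 24, 14, 8, 21, 9, 26, 20]
  24 vs smaller child 9 at index 6, swap → [5, 7, 9, 14, 8, 21, 24, 26, 20]
extract-min #2 returns 5:
  remove root 5; move last element 20 to root → [20, 7, 9, 14, 8, 21, 24, 26]
  20 vs smaller child 7 at index 1, swap → [7, 20, 9, 14, 8, 21, 24, 26]
  20 vs smaller child 8 at index 4, swap → [7, 8, 9, 14, 20, 21, 24, 26]
extract-min #3 returns 7:
  remove root 7; move last element 26 to root → [26, 8, 9, 14, 20, 21, 24]
  26 vs smaller child 8 at index 1, swap → [8, 26, 9, 14, 20, 21, 24]
  26 vs smaller child 14 at index 3, swap → [8, 14, 9, 26, 20, 21, 24]
extract-min #4 returns 8:
  remove root 8; move last element 24 to root → [24, 14, 9, 26, 20, 21]
  24 vs smaller child 9 at index 2, swap → [9, 14, 24, 26, 20, 21]
  24 vs only child 21 at index 5, swap → [9, 14, 21, 26, 20, 24]
extract-min #5 returns 9:
  remove root 9; move last element 24 to root → [24, 14, 21, 26, 20]
  24 vs smaller child 14 at index 1, swap → [14, 24, 21, 26, 20]
  24 vs smaller child 20 at index 4, swap → [14, 20, 21, 26, 24]

[14, 20, 21, 26, 24]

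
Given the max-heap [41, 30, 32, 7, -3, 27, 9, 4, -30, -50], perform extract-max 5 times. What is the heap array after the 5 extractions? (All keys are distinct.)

extract-max #1 returns 41:
  remove root 41; move last element -50 to root → [-50, 30, 32, 7, -3, 27, 9, 4, -30]
  -50 vs larger child 32 at index 2, swap → [32, 30, -50, 7, -3, 27, 9, 4, -30]
  -50 vs larger child 27 at index 5, swap → [32, 30, 27, 7, -3, -50, 9, 4, -30]
extract-max #2 returns 32:
  remove root 32; move last element -30 to root → [-30, 30, 27, 7, -3, -50, 9, 4]
  -30 vs larger child 30 at index 1, swap → [30, -30, 27, 7, -3, -50, 9, 4]
  -30 vs larger child 7 at index 3, swap → [30, 7, 27, -30, -3, -50, 9, 4]
  -30 vs only child 4 at index 7, swap → [30, 7, 27, 4, -3, -50, 9, -30]
extract-max #3 returns 30:
  remove root 30; move last element -30 to root → [-30, 7, 27, 4, -3, -50, 9]
  -30 vs larger child 27 at index 2, swap → [27, 7, -30, 4, -3, -50, 9]
  -30 vs larger child 9 at index 6, swap → [27, 7, 9, 4, -3, -50, -30]
extract-max #4 returns 27:
  remove root 27; move last element -30 to root → [-30, 7, 9, 4, -3, -50]
  -30 vs larger child 9 at index 2, swap → [9, 7, -30, 4, -3, -50]
extract-max #5 returns 9:
  remove root 9; move last element -50 to root → [-50, 7, -30, 4, -3]
  -50 vs larger child 7 at index 1, swap → [7, -50, -30, 4, -3]
  -50 vs larger child 4 at index 3, swap → [7, 4, -30, -50, -3]

[7, 4, -30, -50, -3]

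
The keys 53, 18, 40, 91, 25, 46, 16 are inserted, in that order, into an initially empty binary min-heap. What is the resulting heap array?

Insert 53:
  append 53 at index 0 → [53] (no swap needed)
Insert 18:
  append 18 at index 1 → [53, 18]
  18 < parent 53 at index 0, swap → [18, 53]
Insert 40:
  append 40 at index 2 → [18, 53, 40] (no swap needed)
Insert 91:
  append 91 at index 3 → [18, 53, 40, 91] (no swap needed)
Insert 25:
  append 25 at index 4 → [18, 53, 40, 91, 25]
  25 < parent 53 at index 1, swap → [18, 25, 40, 91, 53]
Insert 46:
  append 46 at index 5 → [18, 25, 40, 91, 53, 46] (no swap needed)
Insert 16:
  append 16 at index 6 → [18, 25, 40, 91, 53, 46, 16]
  16 < parent 40 at index 2, swap → [18, 25, 16, 91, 53, 46, 40]
  16 < parent 18 at index 0, swap → [16, 25, 18, 91, 53, 46, 40]

[16, 25, 18, 91, 53, 46, 40]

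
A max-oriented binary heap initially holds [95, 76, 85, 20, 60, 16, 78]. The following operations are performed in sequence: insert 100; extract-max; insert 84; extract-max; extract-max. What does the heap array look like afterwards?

insert 100:
  append 100 at index 7 → [95, 76, 85, 20, 60, 16, 78, 100]
  100 > parent 20 at index 3, swap → [95, 76, 85, 100, 60, 16, 78, 20]
  100 > parent 76 at index 1, swap → [95, 100, 85, 76, 60, 16, 78, 20]
  100 > parent 95 at index 0, swap → [100, 95, 85, 76, 60, 16, 78, 20]
extract-max → returns 100:
  remove root 100; move last element 20 to root → [20, 95, 85, 76, 60, 16, 78]
  20 vs larger child 95 at index 1, swap → [95, 20, 85, 76, 60, 16, 78]
  20 vs larger child 76 at index 3, swap → [95, 76, 85, 20, 60, 16, 78]
insert 84:
  append 84 at index 7 → [95, 76, 85, 20, 60, 16, 78, 84]
  84 > parent 20 at index 3, swap → [95, 76, 85, 84, 60, 16, 78, 20]
  84 > parent 76 at index 1, swap → [95, 84, 85, 76, 60, 16, 78, 20]
extract-max → returns 95:
  remove root 95; move last element 20 to root → [20, 84, 85, 76, 60, 16, 78]
  20 vs larger child 85 at index 2, swap → [85, 84, 20, 76, 60, 16, 78]
  20 vs larger child 78 at index 6, swap → [85, 84, 78, 76, 60, 16, 20]
extract-max → returns 85:
  remove root 85; move last element 20 to root → [20, 84, 78, 76, 60, 16]
  20 vs larger child 84 at index 1, swap → [84, 20, 78, 76, 60, 16]
  20 vs larger child 76 at index 3, swap → [84, 76, 78, 20, 60, 16]

[84, 76, 78, 20, 60, 16]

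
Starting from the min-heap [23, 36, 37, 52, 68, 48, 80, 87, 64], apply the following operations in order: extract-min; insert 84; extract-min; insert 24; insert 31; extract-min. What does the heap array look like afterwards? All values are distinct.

[31, 37, 48, 52, 68, 84, 80, 87, 64]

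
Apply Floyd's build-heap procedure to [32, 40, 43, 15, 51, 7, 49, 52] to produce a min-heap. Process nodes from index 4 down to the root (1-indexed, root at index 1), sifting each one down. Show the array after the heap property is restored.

[7, 15, 32, 40, 51, 43, 49, 52]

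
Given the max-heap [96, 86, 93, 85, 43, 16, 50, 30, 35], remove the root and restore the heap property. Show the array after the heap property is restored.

[93, 86, 50, 85, 43, 16, 35, 30]

remove root 96; move last element 35 to root → [35, 86, 93, 85, 43, 16, 50, 30]
35 vs larger child 93 at index 2, swap → [93, 86, 35, 85, 43, 16, 50, 30]
35 vs larger child 50 at index 6, swap → [93, 86, 50, 85, 43, 16, 35, 30]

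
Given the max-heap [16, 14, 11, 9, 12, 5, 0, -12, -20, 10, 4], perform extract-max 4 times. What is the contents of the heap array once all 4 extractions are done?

extract-max #1 returns 16:
  remove root 16; move last element 4 to root → [4, 14, 11, 9, 12, 5, 0, -12, -20, 10]
  4 vs larger child 14 at index 1, swap → [14, 4, 11, 9, 12, 5, 0, -12, -20, 10]
  4 vs larger child 12 at index 4, swap → [14, 12, 11, 9, 4, 5, 0, -12, -20, 10]
  4 vs only child 10 at index 9, swap → [14, 12, 11, 9, 10, 5, 0, -12, -20, 4]
extract-max #2 returns 14:
  remove root 14; move last element 4 to root → [4, 12, 11, 9, 10, 5, 0, -12, -20]
  4 vs larger child 12 at index 1, swap → [12, 4, 11, 9, 10, 5, 0, -12, -20]
  4 vs larger child 10 at index 4, swap → [12, 10, 11, 9, 4, 5, 0, -12, -20]
extract-max #3 returns 12:
  remove root 12; move last element -20 to root → [-20, 10, 11, 9, 4, 5, 0, -12]
  -20 vs larger child 11 at index 2, swap → [11, 10, -20, 9, 4, 5, 0, -12]
  -20 vs larger child 5 at index 5, swap → [11, 10, 5, 9, 4, -20, 0, -12]
extract-max #4 returns 11:
  remove root 11; move last element -12 to root → [-12, 10, 5, 9, 4, -20, 0]
  -12 vs larger child 10 at index 1, swap → [10, -12, 5, 9, 4, -20, 0]
  -12 vs larger child 9 at index 3, swap → [10, 9, 5, -12, 4, -20, 0]

[10, 9, 5, -12, 4, -20, 0]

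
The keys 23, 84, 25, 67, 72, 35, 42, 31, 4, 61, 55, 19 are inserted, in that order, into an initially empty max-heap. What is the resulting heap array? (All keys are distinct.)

[84, 72, 42, 31, 67, 25, 35, 23, 4, 61, 55, 19]

Insert 23:
  append 23 at index 0 → [23] (no swap needed)
Insert 84:
  append 84 at index 1 → [23, 84]
  84 > parent 23 at index 0, swap → [84, 23]
Insert 25:
  append 25 at index 2 → [84, 23, 25] (no swap needed)
Insert 67:
  append 67 at index 3 → [84, 23, 25, 67]
  67 > parent 23 at index 1, swap → [84, 67, 25, 23]
Insert 72:
  append 72 at index 4 → [84, 67, 25, 23, 72]
  72 > parent 67 at index 1, swap → [84, 72, 25, 23, 67]
Insert 35:
  append 35 at index 5 → [84, 72, 25, 23, 67, 35]
  35 > parent 25 at index 2, swap → [84, 72, 35, 23, 67, 25]
Insert 42:
  append 42 at index 6 → [84, 72, 35, 23, 67, 25, 42]
  42 > parent 35 at index 2, swap → [84, 72, 42, 23, 67, 25, 35]
Insert 31:
  append 31 at index 7 → [84, 72, 42, 23, 67, 25, 35, 31]
  31 > parent 23 at index 3, swap → [84, 72, 42, 31, 67, 25, 35, 23]
Insert 4:
  append 4 at index 8 → [84, 72, 42, 31, 67, 25, 35, 23, 4] (no swap needed)
Insert 61:
  append 61 at index 9 → [84, 72, 42, 31, 67, 25, 35, 23, 4, 61] (no swap needed)
Insert 55:
  append 55 at index 10 → [84, 72, 42, 31, 67, 25, 35, 23, 4, 61, 55] (no swap needed)
Insert 19:
  append 19 at index 11 → [84, 72, 42, 31, 67, 25, 35, 23, 4, 61, 55, 19] (no swap needed)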